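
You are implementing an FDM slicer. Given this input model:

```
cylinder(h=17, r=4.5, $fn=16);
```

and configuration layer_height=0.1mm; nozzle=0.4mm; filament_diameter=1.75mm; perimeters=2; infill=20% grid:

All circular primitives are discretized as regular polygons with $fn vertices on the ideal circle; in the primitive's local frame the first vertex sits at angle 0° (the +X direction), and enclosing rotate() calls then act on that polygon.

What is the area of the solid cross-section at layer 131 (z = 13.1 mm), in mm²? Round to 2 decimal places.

At z = 13.1 mm: the cylinder: section is a regular 16-gon, circumradius r=4.5 (area = (16/2)·4.500²·sin(360°/16) = 61.99 mm²). Overall, the cross-section is a single solid region. Net area = 61.99 mm².

61.99 mm²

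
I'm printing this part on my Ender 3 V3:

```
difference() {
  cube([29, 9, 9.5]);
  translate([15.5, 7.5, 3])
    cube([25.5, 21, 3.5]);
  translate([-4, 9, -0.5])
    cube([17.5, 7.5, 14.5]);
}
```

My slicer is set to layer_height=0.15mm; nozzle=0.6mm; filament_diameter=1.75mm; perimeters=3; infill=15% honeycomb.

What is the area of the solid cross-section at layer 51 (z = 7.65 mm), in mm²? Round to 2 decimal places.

At z = 7.65 mm: the cube (footprint 29×9) is included at this height (area 261.00 mm²); the cube at (15.5, 7.5) is not intersected at this z (z outside [3, 6.5]); the cube at (-4, 9) is present — its section is the full 17.5×7.5 rectangle (area 131.25 mm²); Subtracting the remaining from the first: starting from the 29×9 cube (261.00 mm²), the 17.5×7.5 cube at (-4, 9) misses the remaining region (no effect) — area = 261.00 mm². Overall, the cross-section is a single solid region. Net area = 261.00 mm².

261.00 mm²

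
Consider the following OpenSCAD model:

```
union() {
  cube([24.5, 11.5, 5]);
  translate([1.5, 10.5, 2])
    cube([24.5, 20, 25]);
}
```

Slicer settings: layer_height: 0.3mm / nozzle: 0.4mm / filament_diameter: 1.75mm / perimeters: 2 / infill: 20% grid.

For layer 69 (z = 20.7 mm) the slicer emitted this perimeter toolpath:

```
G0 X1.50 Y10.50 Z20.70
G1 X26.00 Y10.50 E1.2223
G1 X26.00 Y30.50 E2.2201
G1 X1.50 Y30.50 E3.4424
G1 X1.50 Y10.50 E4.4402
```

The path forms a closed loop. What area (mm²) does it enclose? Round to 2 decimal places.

490.00 mm²

Apply the shoelace formula to the sequence of (X, Y) vertices; enclosed area = 490.00 mm².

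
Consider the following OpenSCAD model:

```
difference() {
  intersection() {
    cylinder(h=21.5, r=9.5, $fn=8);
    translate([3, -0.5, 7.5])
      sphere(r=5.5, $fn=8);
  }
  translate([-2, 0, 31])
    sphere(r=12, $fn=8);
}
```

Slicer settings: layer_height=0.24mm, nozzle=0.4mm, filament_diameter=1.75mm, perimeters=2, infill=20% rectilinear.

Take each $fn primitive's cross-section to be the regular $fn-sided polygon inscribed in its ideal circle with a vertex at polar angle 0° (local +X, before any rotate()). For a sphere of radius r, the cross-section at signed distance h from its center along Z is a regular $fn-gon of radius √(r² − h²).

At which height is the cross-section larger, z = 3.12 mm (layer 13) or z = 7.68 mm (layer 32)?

layer 32 (z = 7.68 mm)

Layer 13 (z = 3.12): the r=9.5 cylinder contributes a regular 8-gon of circumradius 9.5 (area = (8/2)·9.500²·sin(360°/8) = 255.27 mm²); the r=5.5 sphere at (3, -0.5) contributes a regular 8-gon of circumradius √(5.5²−4.38²) = 3.326 (area = (8/2)·3.326²·sin(360°/8) = 31.30 mm²); Keeping only the common overlap: the r=5.5 sphere at (3, -0.5) lies inside the r=9.5 cylinder, so the common part is the r=5.5 sphere at (3, -0.5) itself — area = 31.30 mm²; the sphere at (-2, 0) is absent (|z−center|=27.880 > r=12); After the difference (first − rest): none of the subtracted shapes is present at this height, so the result so far is unchanged — area = 31.30 mm². So its area = 31.30 mm². Layer 32 (z = 7.68): the r=9.5 cylinder contributes a regular 8-gon of circumradius 9.5 (area = (8/2)·9.500²·sin(360°/8) = 255.27 mm²); the r=5.5 sphere at (3, -0.5) slices to a regular 8-gon of circumradius 5.497 (√(r²−h²) with h=0.18 from center) (area = (8/2)·5.497²·sin(360°/8) = 85.47 mm²); Keeping only the common overlap: the r=5.5 sphere at (3, -0.5) lies inside the r=9.5 cylinder, so the common part is the r=5.5 sphere at (3, -0.5) itself — area = 85.47 mm²; the sphere at (-2, 0) does not reach this height (|z−center|=23.320 > r=12); Subtracting the remaining from the first: none of the subtracted shapes is present at this height, so that combined region is unchanged — area = 85.47 mm². So its area = 85.47 mm². Layer 32 is larger (85.47 vs 31.30 mm²).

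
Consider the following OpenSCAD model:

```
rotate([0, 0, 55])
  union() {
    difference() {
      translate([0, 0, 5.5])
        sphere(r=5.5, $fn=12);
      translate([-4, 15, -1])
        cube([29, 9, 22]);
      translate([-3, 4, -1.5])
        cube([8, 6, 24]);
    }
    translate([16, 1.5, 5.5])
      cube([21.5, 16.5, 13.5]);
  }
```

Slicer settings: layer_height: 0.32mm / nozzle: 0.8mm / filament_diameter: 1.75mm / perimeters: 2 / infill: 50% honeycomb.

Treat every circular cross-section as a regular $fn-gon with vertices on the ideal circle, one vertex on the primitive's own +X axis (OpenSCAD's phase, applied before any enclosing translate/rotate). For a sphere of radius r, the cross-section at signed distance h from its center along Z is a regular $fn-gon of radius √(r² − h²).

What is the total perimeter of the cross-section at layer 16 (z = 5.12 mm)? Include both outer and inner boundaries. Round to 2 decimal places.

33.97 mm

At z = 5.12 mm: the r=5.5 sphere slices to a regular 12-gon of circumradius 5.487 (√(r²−h²) with h=0.38 from center) (perimeter = 2·12·5.487·sin(180°/12) = 34.08 mm); the cube at (-4, 15) is present — its section is the full 29×9 rectangle (perimeter 76.00 mm); the 8×6 cube at (-3, 4) contributes its full rectangle (perimeter 28.00 mm); Taking the first minus the rest: starting from the r=5.5 sphere, the 29×9 cube at (-4, 15) misses the remaining region (no effect); the 8×6 cube at (-3, 4) partially overlaps it — only the 6.58 mm² overlap (of its 48.00 mm²) is removed, clipping the outline — boundary = 33.97 mm; the cube at (16, 1.5) does not reach this height (z outside [5.5, 19]); Taking the union: only the result so far is present, so the union is just that shape — boundary = 33.97 mm; (rotated 55° about Z; rotation is an isometry so areas/perimeters/island counts are preserved). Overall, the cross-section is a single solid region. Total boundary length (outer) = 33.97 mm.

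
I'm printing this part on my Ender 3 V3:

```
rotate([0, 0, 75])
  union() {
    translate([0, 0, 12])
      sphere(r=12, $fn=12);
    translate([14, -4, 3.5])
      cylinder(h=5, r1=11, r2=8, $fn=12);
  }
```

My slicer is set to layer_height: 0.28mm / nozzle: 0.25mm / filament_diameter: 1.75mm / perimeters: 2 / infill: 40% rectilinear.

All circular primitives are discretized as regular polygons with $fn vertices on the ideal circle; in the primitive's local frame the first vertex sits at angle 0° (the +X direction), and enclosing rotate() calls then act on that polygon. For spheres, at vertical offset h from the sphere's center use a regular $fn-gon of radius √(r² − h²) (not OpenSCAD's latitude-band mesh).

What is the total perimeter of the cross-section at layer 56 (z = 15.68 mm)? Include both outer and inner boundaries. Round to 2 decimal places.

70.95 mm

At z = 15.68 mm: the r=12 sphere slices to a regular 12-gon of circumradius 11.422 (√(r²−h²) with h=3.68 from center) (perimeter = 2·12·11.422·sin(180°/12) = 70.95 mm); the cone at (14, -4) is not intersected at this z (z outside [3.5, 8.5]); Merging all regions: only the r=12 sphere is present, so the union is just that shape — boundary = 70.95 mm; (whole slice rotated 75° about Z — lengths, areas and connectivity unchanged). Overall, the cross-section is a single solid region. Total boundary length (outer) = 70.95 mm.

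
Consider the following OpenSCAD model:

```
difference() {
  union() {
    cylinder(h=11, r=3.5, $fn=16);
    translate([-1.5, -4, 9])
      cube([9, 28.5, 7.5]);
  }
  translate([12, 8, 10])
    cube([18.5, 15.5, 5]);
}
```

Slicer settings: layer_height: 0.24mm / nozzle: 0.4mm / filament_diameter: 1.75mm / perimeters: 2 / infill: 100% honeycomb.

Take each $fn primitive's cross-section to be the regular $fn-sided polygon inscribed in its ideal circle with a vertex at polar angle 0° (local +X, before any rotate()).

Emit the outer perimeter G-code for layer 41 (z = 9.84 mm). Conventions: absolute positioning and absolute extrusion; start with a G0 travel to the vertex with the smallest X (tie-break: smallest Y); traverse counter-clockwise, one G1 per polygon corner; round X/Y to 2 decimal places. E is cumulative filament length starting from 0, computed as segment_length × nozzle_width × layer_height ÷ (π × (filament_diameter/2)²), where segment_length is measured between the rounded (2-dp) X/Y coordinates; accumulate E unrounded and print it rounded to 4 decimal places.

At z = 9.84 mm: the r=3.5 cylinder contributes a regular 16-gon of circumradius 3.5; the cube at (-1.5, -4) is present — its section is the full 9×28.5 rectangle; Merging all regions: the regions partially overlap (shared area 28.79 mm²), so overlapping operands fuse into one piece — 1 connected region; the cube at (12, 8) is not intersected at this z (z outside [10, 15]); Taking the first minus the rest: none of the subtracted shapes is present at this height, so the result so far is unchanged — 1 connected region. The outline is a single polygon with 11 vertices. Extrusion per mm of travel: 0.4 × 0.24 / (π × 0.875²) = 0.039912. Accumulating E over each segment gives final E = 3.0550.

G0 X-3.50 Y0.00 Z9.84
G1 X-3.23 Y-1.34 E0.0546
G1 X-2.47 Y-2.47 E0.1089
G1 X-1.50 Y-3.13 E0.1557
G1 X-1.50 Y-4.00 E0.1905
G1 X7.50 Y-4.00 E0.5497
G1 X7.50 Y24.50 E1.6872
G1 X-1.50 Y24.50 E2.0464
G1 X-1.50 Y3.13 E2.8993
G1 X-2.47 Y2.47 E2.9461
G1 X-3.23 Y1.34 E3.0005
G1 X-3.50 Y0.00 E3.0550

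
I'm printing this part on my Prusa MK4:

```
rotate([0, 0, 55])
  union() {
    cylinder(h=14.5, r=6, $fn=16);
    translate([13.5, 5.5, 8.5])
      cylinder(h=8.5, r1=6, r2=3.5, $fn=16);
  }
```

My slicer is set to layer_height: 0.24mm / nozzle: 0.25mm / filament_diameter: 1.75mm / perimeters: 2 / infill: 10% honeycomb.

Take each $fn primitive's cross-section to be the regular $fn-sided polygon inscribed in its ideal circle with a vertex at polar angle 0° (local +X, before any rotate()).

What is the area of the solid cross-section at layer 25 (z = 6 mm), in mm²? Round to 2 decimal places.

110.21 mm²

At z = 6 mm: the cylinder: section is a regular 16-gon, circumradius r=6 (area = (16/2)·6.000²·sin(360°/16) = 110.21 mm²); the cone at (13.5, 5.5) is absent (z outside [8.5, 17]); Taking the union: only the r=6 cylinder is present, so the union is just that shape — area = 110.21 mm²; (rotated 55° about Z; rotation is an isometry so areas/perimeters/island counts are preserved). Overall, the cross-section is a single solid region. Net area = 110.21 mm².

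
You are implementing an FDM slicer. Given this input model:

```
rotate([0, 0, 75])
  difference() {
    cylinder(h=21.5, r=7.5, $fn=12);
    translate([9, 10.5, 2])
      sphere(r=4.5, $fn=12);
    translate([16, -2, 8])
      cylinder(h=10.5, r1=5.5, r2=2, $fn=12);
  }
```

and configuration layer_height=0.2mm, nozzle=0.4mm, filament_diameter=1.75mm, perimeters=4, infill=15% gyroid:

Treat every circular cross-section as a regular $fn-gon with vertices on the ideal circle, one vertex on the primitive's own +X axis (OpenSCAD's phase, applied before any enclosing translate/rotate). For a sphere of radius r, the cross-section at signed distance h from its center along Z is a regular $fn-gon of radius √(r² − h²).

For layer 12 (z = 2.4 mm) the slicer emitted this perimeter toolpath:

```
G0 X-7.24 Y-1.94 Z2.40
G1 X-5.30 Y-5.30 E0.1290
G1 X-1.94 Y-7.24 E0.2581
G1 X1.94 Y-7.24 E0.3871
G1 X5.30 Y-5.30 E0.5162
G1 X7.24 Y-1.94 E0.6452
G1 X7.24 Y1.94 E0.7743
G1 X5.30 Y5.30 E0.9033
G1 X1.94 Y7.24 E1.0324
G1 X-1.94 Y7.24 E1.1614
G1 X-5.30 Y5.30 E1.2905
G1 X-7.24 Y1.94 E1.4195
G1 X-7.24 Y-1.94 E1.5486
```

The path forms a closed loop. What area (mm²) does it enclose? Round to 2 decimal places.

Apply the shoelace formula to the sequence of (X, Y) vertices; enclosed area = 168.54 mm².

168.54 mm²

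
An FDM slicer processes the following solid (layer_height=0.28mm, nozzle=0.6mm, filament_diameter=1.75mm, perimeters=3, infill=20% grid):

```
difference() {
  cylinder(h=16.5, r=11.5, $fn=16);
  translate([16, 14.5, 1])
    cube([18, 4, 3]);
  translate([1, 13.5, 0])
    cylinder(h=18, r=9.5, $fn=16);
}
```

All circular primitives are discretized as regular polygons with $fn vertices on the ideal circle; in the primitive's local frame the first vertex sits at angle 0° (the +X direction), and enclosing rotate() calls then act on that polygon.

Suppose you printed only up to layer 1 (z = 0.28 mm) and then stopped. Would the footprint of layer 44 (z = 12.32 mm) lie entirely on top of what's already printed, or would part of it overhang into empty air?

Compare the two slices. At z = 0.28: the r=11.5 cylinder contributes a regular 16-gon of circumradius 11.5 (area = (16/2)·11.500²·sin(360°/16) = 404.88 mm²); the cube at (16, 14.5) is absent (z outside [1, 4]); the r=9.5 cylinder at (1, 13.5) gives a regular 16-gon of circumradius 9.5 (constant along its height) (area = (16/2)·9.500²·sin(360°/16) = 276.30 mm²); Taking the first minus the rest: starting from the r=11.5 cylinder (404.88 mm²), the r=9.5 cylinder at (1, 13.5) partially overlaps it — only the 77.77 mm² overlap (of its 276.30 mm²) is removed, clipping the outline — area = 327.11 mm². At z = 12.32: the cylinder: section is a regular 16-gon, circumradius r=11.5 (area = (16/2)·11.500²·sin(360°/16) = 404.88 mm²); the cube at (16, 14.5) is absent (z outside [1, 4]); the r=9.5 cylinder at (1, 13.5) gives a regular 16-gon of circumradius 9.5 (constant along its height) (area = (16/2)·9.500²·sin(360°/16) = 276.30 mm²); After the difference (first − rest): starting from the r=11.5 cylinder (404.88 mm²), the r=9.5 cylinder at (1, 13.5) partially overlaps it — only the 77.77 mm² overlap (of its 276.30 mm²) is removed, clipping the outline — area = 327.11 mm². Checking containment: the cross-section at z = 12.32 is a subset of the cross-section at z = 0.28.

entirely on top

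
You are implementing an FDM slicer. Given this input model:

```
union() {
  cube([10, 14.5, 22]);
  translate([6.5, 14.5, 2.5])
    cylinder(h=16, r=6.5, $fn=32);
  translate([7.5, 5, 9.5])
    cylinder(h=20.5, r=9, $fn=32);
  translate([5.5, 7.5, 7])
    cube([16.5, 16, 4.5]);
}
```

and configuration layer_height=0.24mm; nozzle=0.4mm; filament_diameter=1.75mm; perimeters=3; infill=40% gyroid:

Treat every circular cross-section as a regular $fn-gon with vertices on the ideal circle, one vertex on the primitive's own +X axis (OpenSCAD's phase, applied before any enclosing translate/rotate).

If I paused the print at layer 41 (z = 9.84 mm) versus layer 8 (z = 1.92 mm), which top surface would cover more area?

Layer 41 (z = 9.84): the cube is present — its section is the full 10×14.5 rectangle (area 145.00 mm²); the r=6.5 cylinder at (6.5, 14.5) gives a regular 32-gon of circumradius 6.5 (constant along its height) (area = (32/2)·6.500²·sin(360°/32) = 131.88 mm²); the cylinder at (7.5, 5): section is a regular 32-gon, circumradius r=9 (area = (32/2)·9.000²·sin(360°/32) = 252.84 mm²); the cube at (5.5, 7.5) is present — its section is the full 16.5×16 rectangle (area 264.00 mm²); Taking the union: the regions partially overlap — summed areas 793.72 mm² minus the doubly-counted overlap 292.48 mm² gives 501.24 mm² — area = 501.24 mm². So its area = 501.24 mm². Layer 8 (z = 1.92): the cube is present — its section is the full 10×14.5 rectangle (area 145.00 mm²); the cylinder at (6.5, 14.5) is absent (z outside [2.5, 18.5]); the cylinder at (7.5, 5) is not intersected at this z (z outside [9.5, 30]); the cube at (5.5, 7.5) does not reach this height (z outside [7, 11.5]); Merging all regions: only the 10×14.5 cube is present, so the union is just that shape — area = 145.00 mm². So its area = 145.00 mm². Layer 41 is larger (501.24 vs 145.00 mm²).

layer 41 (z = 9.84 mm)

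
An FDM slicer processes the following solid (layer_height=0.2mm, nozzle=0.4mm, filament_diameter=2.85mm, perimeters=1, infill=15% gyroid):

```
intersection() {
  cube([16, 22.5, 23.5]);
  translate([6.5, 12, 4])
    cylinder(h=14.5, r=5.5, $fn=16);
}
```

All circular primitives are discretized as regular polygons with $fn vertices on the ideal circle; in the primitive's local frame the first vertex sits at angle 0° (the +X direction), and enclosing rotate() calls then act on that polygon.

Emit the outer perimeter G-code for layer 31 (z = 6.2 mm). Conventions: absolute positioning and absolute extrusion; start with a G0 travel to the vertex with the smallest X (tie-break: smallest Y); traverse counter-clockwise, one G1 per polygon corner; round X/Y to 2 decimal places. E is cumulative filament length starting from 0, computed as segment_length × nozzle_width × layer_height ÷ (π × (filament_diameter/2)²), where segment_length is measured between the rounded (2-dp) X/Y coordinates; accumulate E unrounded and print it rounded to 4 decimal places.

G0 X1.00 Y12.00 Z6.20
G1 X1.42 Y9.90 E0.0269
G1 X2.61 Y8.11 E0.0538
G1 X4.40 Y6.92 E0.0808
G1 X6.50 Y6.50 E0.1076
G1 X8.60 Y6.92 E0.1345
G1 X10.39 Y8.11 E0.1614
G1 X11.58 Y9.90 E0.1884
G1 X12.00 Y12.00 E0.2152
G1 X11.58 Y14.10 E0.2421
G1 X10.39 Y15.89 E0.2691
G1 X8.60 Y17.08 E0.2960
G1 X6.50 Y17.50 E0.3229
G1 X4.40 Y17.08 E0.3497
G1 X2.61 Y15.89 E0.3767
G1 X1.42 Y14.10 E0.4036
G1 X1.00 Y12.00 E0.4305

At z = 6.2 mm: the 16×22.5 cube contributes its full rectangle; the r=5.5 cylinder at (6.5, 12) contributes a regular 16-gon of circumradius 5.5; Keeping only the common overlap: the r=5.5 cylinder at (6.5, 12) lies inside the 16×22.5 cube, so the common part is the r=5.5 cylinder at (6.5, 12) itself — 1 connected region. The outline is a single polygon with 16 vertices. Extrusion per mm of travel: 0.4 × 0.2 / (π × 1.425²) = 0.012540. Accumulating E over each segment gives final E = 0.4305.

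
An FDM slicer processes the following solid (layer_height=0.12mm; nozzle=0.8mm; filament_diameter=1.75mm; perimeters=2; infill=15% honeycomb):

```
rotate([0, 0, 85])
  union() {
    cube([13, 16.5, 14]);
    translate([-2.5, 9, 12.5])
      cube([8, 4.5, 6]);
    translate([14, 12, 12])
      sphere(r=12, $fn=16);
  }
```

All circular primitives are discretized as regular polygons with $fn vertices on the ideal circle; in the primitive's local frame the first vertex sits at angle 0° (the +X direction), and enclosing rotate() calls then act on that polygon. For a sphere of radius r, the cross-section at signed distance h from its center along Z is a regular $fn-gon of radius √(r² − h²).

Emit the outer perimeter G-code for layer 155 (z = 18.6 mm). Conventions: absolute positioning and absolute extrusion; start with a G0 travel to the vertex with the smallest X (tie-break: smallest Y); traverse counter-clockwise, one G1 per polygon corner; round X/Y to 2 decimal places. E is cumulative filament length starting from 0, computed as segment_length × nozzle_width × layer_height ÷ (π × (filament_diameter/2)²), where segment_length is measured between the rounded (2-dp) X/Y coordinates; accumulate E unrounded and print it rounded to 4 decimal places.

G0 X-20.72 Y15.87 Z18.60
G1 X-20.29 Y11.98 E0.1562
G1 X-18.41 Y8.55 E0.3123
G1 X-15.36 Y6.10 E0.4685
G1 X-11.61 Y5.01 E0.6243
G1 X-7.72 Y5.43 E0.7805
G1 X-4.29 Y7.32 E0.9368
G1 X-1.84 Y10.36 E1.0926
G1 X-0.75 Y14.12 E1.2489
G1 X-1.18 Y18.01 E1.4051
G1 X-3.06 Y21.43 E1.5608
G1 X-6.11 Y23.88 E1.7170
G1 X-9.86 Y24.98 E1.8730
G1 X-13.75 Y24.55 E2.0292
G1 X-17.18 Y22.67 E2.1853
G1 X-19.62 Y19.62 E2.3412
G1 X-20.72 Y15.87 E2.4971

At z = 18.6 mm: the cube is absent (z outside [0, 14]); the cube at (-2.5, 9) does not reach this height (z outside [12.5, 18.5]); the r=12 sphere at (14, 12) slices to a regular 16-gon of circumradius 10.022 (√(r²−h²) with h=6.6 from center); Merging all regions: only the r=12 sphere at (14, 12) is present, so the union is just that shape — 1 connected region; (rotated 85° about Z; rotation is an isometry so areas/perimeters/island counts are preserved). The outline is a single polygon with 16 vertices. Extrusion per mm of travel: 0.8 × 0.12 / (π × 0.875²) = 0.039912. Accumulating E over each segment gives final E = 2.4971.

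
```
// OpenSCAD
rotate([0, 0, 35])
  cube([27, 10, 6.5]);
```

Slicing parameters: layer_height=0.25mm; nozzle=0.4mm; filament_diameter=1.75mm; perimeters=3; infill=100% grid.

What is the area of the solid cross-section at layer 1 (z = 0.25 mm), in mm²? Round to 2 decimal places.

At z = 0.25 mm: the cube is present — its section is the full 27×10 rectangle (area 270.00 mm²); (rotated 35° about Z; rotation is an isometry so areas/perimeters/island counts are preserved). Overall, the cross-section is a single solid region. Net area = 270.00 mm².

270.00 mm²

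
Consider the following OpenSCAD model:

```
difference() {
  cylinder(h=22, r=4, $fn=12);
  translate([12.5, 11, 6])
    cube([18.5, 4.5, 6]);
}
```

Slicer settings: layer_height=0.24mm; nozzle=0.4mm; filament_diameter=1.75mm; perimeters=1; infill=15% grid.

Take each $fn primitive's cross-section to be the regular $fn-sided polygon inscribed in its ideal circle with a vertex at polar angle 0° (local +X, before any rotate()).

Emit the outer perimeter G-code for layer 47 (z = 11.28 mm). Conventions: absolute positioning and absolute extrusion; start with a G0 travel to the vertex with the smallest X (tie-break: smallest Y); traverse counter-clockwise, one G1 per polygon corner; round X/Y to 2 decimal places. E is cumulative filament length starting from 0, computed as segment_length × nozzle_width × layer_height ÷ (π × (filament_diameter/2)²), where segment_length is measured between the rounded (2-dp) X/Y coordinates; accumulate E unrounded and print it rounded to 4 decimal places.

G0 X-4.00 Y0.00 Z11.28
G1 X-3.46 Y-2.00 E0.0827
G1 X-2.00 Y-3.46 E0.1651
G1 X0.00 Y-4.00 E0.2478
G1 X2.00 Y-3.46 E0.3305
G1 X3.46 Y-2.00 E0.4129
G1 X4.00 Y0.00 E0.4955
G1 X3.46 Y2.00 E0.5782
G1 X2.00 Y3.46 E0.6606
G1 X0.00 Y4.00 E0.7433
G1 X-2.00 Y3.46 E0.8260
G1 X-3.46 Y2.00 E0.9084
G1 X-4.00 Y0.00 E0.9911

At z = 11.28 mm: the cylinder: section is a regular 12-gon, circumradius r=4; the 18.5×4.5 cube at (12.5, 11) contributes its full rectangle; After the difference (first − rest): starting from the r=4 cylinder, the 18.5×4.5 cube at (12.5, 11) misses the remaining region (no effect) — 1 connected region. The outline is a single polygon with 12 vertices. Extrusion per mm of travel: 0.4 × 0.24 / (π × 0.875²) = 0.039912. Accumulating E over each segment gives final E = 0.9911.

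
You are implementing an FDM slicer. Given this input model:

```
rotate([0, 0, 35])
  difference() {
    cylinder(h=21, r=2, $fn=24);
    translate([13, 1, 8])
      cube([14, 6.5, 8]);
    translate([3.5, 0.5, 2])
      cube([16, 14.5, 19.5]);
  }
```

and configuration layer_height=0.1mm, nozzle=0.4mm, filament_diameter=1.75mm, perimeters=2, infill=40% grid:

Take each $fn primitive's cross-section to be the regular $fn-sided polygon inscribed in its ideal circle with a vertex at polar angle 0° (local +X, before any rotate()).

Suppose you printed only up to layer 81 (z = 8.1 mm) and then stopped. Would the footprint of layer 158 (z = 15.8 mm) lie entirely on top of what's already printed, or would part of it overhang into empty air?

entirely on top

Compare the two slices. At z = 8.1: the r=2 cylinder contributes a regular 24-gon of circumradius 2 (area = (24/2)·2.000²·sin(360°/24) = 12.42 mm²); the 14×6.5 cube at (13, 1) contributes its full rectangle (area 91.00 mm²); the cube at (3.5, 0.5) is present — its section is the full 16×14.5 rectangle (area 232.00 mm²); Taking the first minus the rest: starting from the r=2 cylinder (12.42 mm²), the 14×6.5 cube at (13, 1) misses the remaining region (no effect); the 16×14.5 cube at (3.5, 0.5) misses the remaining region (no effect) — area = 12.42 mm²; (rotated 35° about Z; rotation is an isometry so areas/perimeters/island counts are preserved). At z = 15.8: the cylinder: section is a regular 24-gon, circumradius r=2 (area = (24/2)·2.000²·sin(360°/24) = 12.42 mm²); the cube at (13, 1) (footprint 14×6.5) is included at this height (area 91.00 mm²); the cube at (3.5, 0.5) (footprint 16×14.5) is included at this height (area 232.00 mm²); Taking the first minus the rest: starting from the r=2 cylinder (12.42 mm²), the 14×6.5 cube at (13, 1) misses the remaining region (no effect); the 16×14.5 cube at (3.5, 0.5) misses the remaining region (no effect) — area = 12.42 mm²; (rotated 35° about Z; rotation is an isometry so areas/perimeters/island counts are preserved). Checking containment: the cross-section at z = 15.8 is a subset of the cross-section at z = 8.1.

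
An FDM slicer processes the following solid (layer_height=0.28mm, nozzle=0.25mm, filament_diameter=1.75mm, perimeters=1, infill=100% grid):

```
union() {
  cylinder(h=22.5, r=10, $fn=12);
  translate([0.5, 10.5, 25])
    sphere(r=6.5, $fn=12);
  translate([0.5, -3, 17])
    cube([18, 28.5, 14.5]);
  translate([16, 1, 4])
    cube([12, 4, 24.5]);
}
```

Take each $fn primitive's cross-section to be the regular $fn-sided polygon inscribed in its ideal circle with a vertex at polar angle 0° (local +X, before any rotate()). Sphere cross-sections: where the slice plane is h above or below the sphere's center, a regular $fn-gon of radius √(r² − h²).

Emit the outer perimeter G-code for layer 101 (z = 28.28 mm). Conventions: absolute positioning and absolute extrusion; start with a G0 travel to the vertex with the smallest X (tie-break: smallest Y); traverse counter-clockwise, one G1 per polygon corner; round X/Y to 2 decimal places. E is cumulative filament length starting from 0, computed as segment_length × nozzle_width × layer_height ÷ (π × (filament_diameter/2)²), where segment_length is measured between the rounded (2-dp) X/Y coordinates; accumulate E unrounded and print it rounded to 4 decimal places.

G0 X-5.11 Y10.50 Z28.28
G1 X-4.36 Y7.69 E0.0846
G1 X-2.31 Y5.64 E0.1690
G1 X0.50 Y4.89 E0.2537
G1 X0.50 Y-3.00 E0.4833
G1 X18.50 Y-3.00 E1.0071
G1 X18.50 Y1.00 E1.1235
G1 X28.00 Y1.00 E1.4000
G1 X28.00 Y5.00 E1.5164
G1 X18.50 Y5.00 E1.7929
G1 X18.50 Y25.50 E2.3895
G1 X0.50 Y25.50 E2.9133
G1 X0.50 Y16.11 E3.1866
G1 X-2.31 Y15.36 E3.2713
G1 X-4.36 Y13.31 E3.3556
G1 X-5.11 Y10.50 E3.4403

At z = 28.28 mm: the cylinder is not intersected at this z (z outside [0, 22.5]); the r=6.5 sphere at (0.5, 10.5) slices to a regular 12-gon of circumradius 5.612 (√(r²−h²) with h=3.28 from center); the 18×28.5 cube at (0.5, -3) contributes its full rectangle; the 12×4 cube at (16, 1) contributes its full rectangle; Combining (union): the regions partially overlap (shared area 57.24 mm²), so overlapping operands fuse into one piece — 1 connected region. The outline is a single polygon with 15 vertices. Extrusion per mm of travel: 0.25 × 0.28 / (π × 0.875²) = 0.029103. Accumulating E over each segment gives final E = 3.4403.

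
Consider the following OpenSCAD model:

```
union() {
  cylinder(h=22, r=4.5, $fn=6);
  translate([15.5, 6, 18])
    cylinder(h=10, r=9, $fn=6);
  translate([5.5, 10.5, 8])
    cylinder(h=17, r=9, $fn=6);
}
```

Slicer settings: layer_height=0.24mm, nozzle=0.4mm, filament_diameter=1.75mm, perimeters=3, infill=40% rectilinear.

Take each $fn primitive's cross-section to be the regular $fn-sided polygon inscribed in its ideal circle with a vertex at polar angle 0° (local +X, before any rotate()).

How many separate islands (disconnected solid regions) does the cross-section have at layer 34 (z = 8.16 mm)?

At z = 8.16 mm: the cylinder: section is a regular 6-gon, circumradius r=4.5; the cylinder at (15.5, 6) does not reach this height (z outside [18, 28]); the r=9 cylinder at (5.5, 10.5) contributes a regular 6-gon of circumradius 9; Taking the union: the regions partially overlap (shared area 2.31 mm²), so overlapping operands fuse into one piece — 1 connected region. Overall, the cross-section is a single solid region. Island count = 1.

1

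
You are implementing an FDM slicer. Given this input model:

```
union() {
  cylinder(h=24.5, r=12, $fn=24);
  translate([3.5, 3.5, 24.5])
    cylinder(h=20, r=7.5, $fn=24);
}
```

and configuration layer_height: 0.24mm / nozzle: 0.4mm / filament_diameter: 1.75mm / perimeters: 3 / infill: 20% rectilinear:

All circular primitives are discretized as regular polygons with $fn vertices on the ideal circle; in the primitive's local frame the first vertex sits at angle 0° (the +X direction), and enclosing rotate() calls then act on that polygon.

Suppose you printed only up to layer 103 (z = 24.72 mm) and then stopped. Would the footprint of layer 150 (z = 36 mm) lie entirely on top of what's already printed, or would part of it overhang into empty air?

entirely on top

Compare the two slices. At z = 24.72: the cylinder does not reach this height (z outside [0, 24.5]); the cylinder at (3.5, 3.5): section is a regular 24-gon, circumradius r=7.5 (area = (24/2)·7.500²·sin(360°/24) = 174.70 mm²); Merging all regions: only the r=7.5 cylinder at (3.5, 3.5) is present, so the union is just that shape — area = 174.70 mm². At z = 36: the cylinder is absent (z outside [0, 24.5]); the cylinder at (3.5, 3.5): section is a regular 24-gon, circumradius r=7.5 (area = (24/2)·7.500²·sin(360°/24) = 174.70 mm²); Merging all regions: only the r=7.5 cylinder at (3.5, 3.5) is present, so the union is just that shape — area = 174.70 mm². Checking containment: the cross-section at z = 36 is a subset of the cross-section at z = 24.72.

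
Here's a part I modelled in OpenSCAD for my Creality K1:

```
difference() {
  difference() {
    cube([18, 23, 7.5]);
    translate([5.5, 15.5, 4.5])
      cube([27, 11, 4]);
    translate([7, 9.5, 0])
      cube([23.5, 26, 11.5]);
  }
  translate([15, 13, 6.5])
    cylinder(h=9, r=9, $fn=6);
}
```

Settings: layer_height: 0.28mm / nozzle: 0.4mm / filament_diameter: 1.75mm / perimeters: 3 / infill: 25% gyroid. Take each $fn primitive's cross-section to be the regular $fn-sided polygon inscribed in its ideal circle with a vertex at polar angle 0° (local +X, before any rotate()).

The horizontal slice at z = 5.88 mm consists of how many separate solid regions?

At z = 5.88 mm: the cube (footprint 18×23) is included at this height; the 27×11 cube at (5.5, 15.5) contributes its full rectangle; the cube at (7, 9.5) (footprint 23.5×26) is included at this height; Taking the first minus the rest: starting from the 18×23 cube, the 27×11 cube at (5.5, 15.5) partially overlaps it — only the 93.75 mm² overlap (of its 297.00 mm²) is removed, clipping the outline; the 23.5×26 cube at (7, 9.5) partially overlaps it — only the 66.00 mm² overlap (of its 611.00 mm²) is removed, clipping the outline — 1 connected region; the cylinder at (15, 13) is not intersected at this z (z outside [6.5, 15.5]); Taking the first minus the rest: none of the subtracted shapes is present at this height, so that combined region is unchanged — 1 connected region. The result has 1 disconnected region.

1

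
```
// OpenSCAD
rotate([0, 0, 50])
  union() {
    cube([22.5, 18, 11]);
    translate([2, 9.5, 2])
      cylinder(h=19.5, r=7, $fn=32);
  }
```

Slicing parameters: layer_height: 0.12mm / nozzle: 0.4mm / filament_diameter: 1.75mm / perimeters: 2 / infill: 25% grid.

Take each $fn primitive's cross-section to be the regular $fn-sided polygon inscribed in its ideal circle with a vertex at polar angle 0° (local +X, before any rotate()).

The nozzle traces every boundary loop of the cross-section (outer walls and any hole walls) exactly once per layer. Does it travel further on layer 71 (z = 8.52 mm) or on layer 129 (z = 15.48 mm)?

Layer 71 (z = 8.52): the cube (footprint 22.5×18) is included at this height (perimeter 81.00 mm); the r=7 cylinder at (2, 9.5) gives a regular 32-gon of circumradius 7 (constant along its height) (perimeter = 2·32·7.000·sin(180°/32) = 43.91 mm); Merging all regions: the regions partially overlap (shared area 104.00 mm²), so the edge portions inside another operand are dropped and the merged outline is re-measured after clipping — boundary = 85.54 mm; (rotated 50° about Z; rotation is an isometry so areas/perimeters/island counts are preserved). So its perimeter = 85.54 mm. Layer 129 (z = 15.48): the cube is not intersected at this z (z outside [0, 11]); the r=7 cylinder at (2, 9.5) contributes a regular 32-gon of circumradius 7 (perimeter = 2·32·7.000·sin(180°/32) = 43.91 mm); Combining (union): only the r=7 cylinder at (2, 9.5) is present, so the union is just that shape — boundary = 43.91 mm; (whole slice rotated 50° about Z — lengths, areas and connectivity unchanged). So its perimeter = 43.91 mm. Layer 71 is larger (85.54 vs 43.91 mm).

layer 71 (z = 8.52 mm)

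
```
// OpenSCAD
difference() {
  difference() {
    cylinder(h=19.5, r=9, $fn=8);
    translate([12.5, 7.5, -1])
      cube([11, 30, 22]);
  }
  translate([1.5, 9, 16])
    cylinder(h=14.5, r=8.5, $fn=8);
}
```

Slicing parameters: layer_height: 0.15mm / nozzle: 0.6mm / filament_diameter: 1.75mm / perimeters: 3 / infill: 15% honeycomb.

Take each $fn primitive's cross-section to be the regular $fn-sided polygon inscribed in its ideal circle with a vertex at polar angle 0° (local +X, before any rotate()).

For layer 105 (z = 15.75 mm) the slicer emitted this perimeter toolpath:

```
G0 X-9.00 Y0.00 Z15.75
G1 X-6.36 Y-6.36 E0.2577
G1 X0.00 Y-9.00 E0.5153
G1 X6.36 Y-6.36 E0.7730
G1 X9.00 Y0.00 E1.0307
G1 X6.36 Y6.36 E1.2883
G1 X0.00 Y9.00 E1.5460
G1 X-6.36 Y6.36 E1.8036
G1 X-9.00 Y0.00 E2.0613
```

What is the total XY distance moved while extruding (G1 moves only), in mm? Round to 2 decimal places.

55.09 mm

Sum the Euclidean lengths of each G1 segment: total = 55.09 mm.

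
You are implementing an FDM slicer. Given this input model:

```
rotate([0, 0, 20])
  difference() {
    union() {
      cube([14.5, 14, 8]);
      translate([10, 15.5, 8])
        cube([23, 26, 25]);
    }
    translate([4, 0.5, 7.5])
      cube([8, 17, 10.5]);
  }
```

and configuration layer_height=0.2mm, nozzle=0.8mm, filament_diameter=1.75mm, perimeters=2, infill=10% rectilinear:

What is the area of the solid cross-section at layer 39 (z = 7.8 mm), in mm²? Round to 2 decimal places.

95.00 mm²

At z = 7.8 mm: the cube is present — its section is the full 14.5×14 rectangle (area 203.00 mm²); the cube at (10, 15.5) is not intersected at this z (z outside [8, 33]); Merging all regions: only the 14.5×14 cube is present, so the union is just that shape — area = 203.00 mm²; the cube at (4, 0.5) is present — its section is the full 8×17 rectangle (area 136.00 mm²); After the difference (first − rest): starting from that combined region (203.00 mm²), the 8×17 cube at (4, 0.5) partially overlaps it — only the 108.00 mm² overlap (of its 136.00 mm²) is removed, clipping the outline — area = 95.00 mm²; (whole slice rotated 20° about Z — lengths, areas and connectivity unchanged). Overall, the cross-section is a single solid region. Net area = 95.00 mm².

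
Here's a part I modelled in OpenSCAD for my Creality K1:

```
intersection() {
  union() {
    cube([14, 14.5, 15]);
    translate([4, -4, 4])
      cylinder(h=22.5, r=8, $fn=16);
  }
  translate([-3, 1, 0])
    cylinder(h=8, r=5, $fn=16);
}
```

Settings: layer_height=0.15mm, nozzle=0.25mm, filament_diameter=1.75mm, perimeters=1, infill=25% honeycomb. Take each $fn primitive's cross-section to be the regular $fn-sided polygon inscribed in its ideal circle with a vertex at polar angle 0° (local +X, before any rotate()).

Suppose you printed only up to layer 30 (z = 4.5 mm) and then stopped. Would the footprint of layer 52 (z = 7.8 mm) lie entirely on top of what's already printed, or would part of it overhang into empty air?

Compare the two slices. At z = 4.5: the cube (footprint 14×14.5) is included at this height (area 203.00 mm²); the r=8 cylinder at (4, -4) contributes a regular 16-gon of circumradius 8 (area = (16/2)·8.000²·sin(360°/16) = 195.93 mm²); Combining (union): the regions partially overlap — summed areas 398.93 mm² minus the doubly-counted overlap 32.98 mm² gives 365.95 mm² — area = 365.95 mm²; the r=5 cylinder at (-3, 1) gives a regular 16-gon of circumradius 5 (constant along its height) (area = (16/2)·5.000²·sin(360°/16) = 76.54 mm²); After intersecting: the r=5 cylinder at (-3, 1) partially overlaps that combined region; clipping to the common part keeps 28.13 mm² — area = 28.13 mm². At z = 7.8: the cube (footprint 14×14.5) is included at this height (area 203.00 mm²); the cylinder at (4, -4): section is a regular 16-gon, circumradius r=8 (area = (16/2)·8.000²·sin(360°/16) = 195.93 mm²); Combining (union): the regions partially overlap — summed areas 398.93 mm² minus the doubly-counted overlap 32.98 mm² gives 365.95 mm² — area = 365.95 mm²; the r=5 cylinder at (-3, 1) contributes a regular 16-gon of circumradius 5 (area = (16/2)·5.000²·sin(360°/16) = 76.54 mm²); After intersecting: the r=5 cylinder at (-3, 1) partially overlaps the result so far; clipping to the common part keeps 28.13 mm² — area = 28.13 mm². Checking containment: the cross-section at z = 7.8 is a subset of the cross-section at z = 4.5.

entirely on top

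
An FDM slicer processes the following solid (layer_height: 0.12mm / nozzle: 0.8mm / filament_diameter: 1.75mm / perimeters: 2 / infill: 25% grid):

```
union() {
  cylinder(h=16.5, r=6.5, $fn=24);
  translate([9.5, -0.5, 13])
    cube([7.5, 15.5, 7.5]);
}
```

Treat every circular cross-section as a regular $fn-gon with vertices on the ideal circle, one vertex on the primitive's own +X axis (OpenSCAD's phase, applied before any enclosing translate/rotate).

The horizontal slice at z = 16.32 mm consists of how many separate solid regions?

2

At z = 16.32 mm: the r=6.5 cylinder gives a regular 24-gon of circumradius 6.5 (constant along its height); the 7.5×15.5 cube at (9.5, -0.5) contributes its full rectangle; Merging all regions: the 2 present regions are separate (no shared area or edge), so areas and boundary lengths simply add and each stays a separate island — 2 connected regions. The result has 2 disconnected regions.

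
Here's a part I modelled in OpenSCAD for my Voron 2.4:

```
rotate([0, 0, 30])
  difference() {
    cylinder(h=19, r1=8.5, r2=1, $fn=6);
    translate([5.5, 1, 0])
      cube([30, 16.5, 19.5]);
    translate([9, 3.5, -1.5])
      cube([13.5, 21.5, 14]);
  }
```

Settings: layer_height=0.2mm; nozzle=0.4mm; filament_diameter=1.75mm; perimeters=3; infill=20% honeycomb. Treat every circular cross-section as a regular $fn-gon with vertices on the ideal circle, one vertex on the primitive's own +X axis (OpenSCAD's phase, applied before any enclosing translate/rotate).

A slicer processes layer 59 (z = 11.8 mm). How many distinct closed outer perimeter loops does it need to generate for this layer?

1

At z = 11.8 mm: the cone: at t=0.621 of its height the radius interpolates to r₁+(r₂−r₁)t = 3.842, giving a regular 6-gon of that circumradius; the cube at (5.5, 1) is present — its section is the full 30×16.5 rectangle; the cube at (9, 3.5) (footprint 13.5×21.5) is included at this height; Subtracting the remaining from the first: starting from the cone, the 30×16.5 cube at (5.5, 1) misses the remaining region (no effect); the 13.5×21.5 cube at (9, 3.5) misses the remaining region (no effect) — 1 connected region; (whole slice rotated 30° about Z — lengths, areas and connectivity unchanged). The result has 1 disconnected region.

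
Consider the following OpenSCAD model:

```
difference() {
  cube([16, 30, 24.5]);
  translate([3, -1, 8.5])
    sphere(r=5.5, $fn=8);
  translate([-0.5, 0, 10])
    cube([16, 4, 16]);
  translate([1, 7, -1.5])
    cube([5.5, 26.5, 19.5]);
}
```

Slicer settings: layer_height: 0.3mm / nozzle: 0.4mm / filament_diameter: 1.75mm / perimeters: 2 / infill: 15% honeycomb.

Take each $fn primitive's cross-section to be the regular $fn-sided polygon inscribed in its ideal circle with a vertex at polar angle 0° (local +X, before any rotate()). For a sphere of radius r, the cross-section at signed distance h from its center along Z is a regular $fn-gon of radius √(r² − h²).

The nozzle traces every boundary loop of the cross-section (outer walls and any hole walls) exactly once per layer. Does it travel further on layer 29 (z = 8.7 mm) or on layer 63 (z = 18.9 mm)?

layer 29 (z = 8.7 mm)

Layer 29 (z = 8.7): the cube is present — its section is the full 16×30 rectangle (perimeter 92.00 mm); the r=5.5 sphere at (3, -1) slices to a regular 8-gon of circumradius 5.496 (√(r²−h²) with h=0.2 from center) (perimeter = 2·8·5.496·sin(180°/8) = 33.65 mm); the cube at (-0.5, 0) is absent (z outside [10, 26]); the 5.5×26.5 cube at (1, 7) contributes its full rectangle (perimeter 64.00 mm); After the difference (first − rest): starting from the 16×30 cube, the r=5.5 sphere at (3, -1) partially overlaps it — only the 27.70 mm² overlap (of its 85.45 mm²) is removed, clipping the outline; the 5.5×26.5 cube at (1, 7) partially overlaps it — only the 126.50 mm² overlap (of its 145.75 mm²) is removed, clipping the outline — boundary = 137.24 mm. So its perimeter = 137.24 mm. Layer 63 (z = 18.9): the 16×30 cube contributes its full rectangle (perimeter 92.00 mm); the sphere at (3, -1) is not intersected at this z (|z−center|=10.400 > r=5.5); the cube at (-0.5, 0) (footprint 16×4) is included at this height (perimeter 40.00 mm); the cube at (1, 7) is absent (z outside [-1.5, 18]); Subtracting the remaining from the first: starting from the 16×30 cube, the 16×4 cube at (-0.5, 0) partially overlaps it — only the 62.00 mm² overlap (of its 64.00 mm²) is removed, clipping the outline — boundary = 92.00 mm. So its perimeter = 92.00 mm. Layer 29 is larger (137.24 vs 92.00 mm).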